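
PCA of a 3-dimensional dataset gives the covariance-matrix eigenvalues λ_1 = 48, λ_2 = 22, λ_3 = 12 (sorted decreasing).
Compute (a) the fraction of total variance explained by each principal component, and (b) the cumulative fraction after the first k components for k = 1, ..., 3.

Step 1 — total variance = trace(Sigma) = Σ λ_i = 48 + 22 + 12 = 82.

Step 2 — fraction explained by component i = λ_i / Σ λ:
  PC1: 48/82 = 0.5854
  PC2: 22/82 = 0.2683
  PC3: 12/82 = 0.1463

Step 3 — cumulative fraction after k components = (λ_1 + ... + λ_k) / Σ λ:
  k = 1: 48/82 = 0.5854
  k = 2: (48 + 22)/82 = 70/82 = 0.8537
  k = 3: (48 + 22 + 12)/82 = 82/82 = 1

Summary (fraction, with percent):

explained: PC1 0.5854 (58.54%), PC2 0.2683 (26.83%), PC3 0.1463 (14.63%);  cumulative: 0.5854, 0.8537, 1


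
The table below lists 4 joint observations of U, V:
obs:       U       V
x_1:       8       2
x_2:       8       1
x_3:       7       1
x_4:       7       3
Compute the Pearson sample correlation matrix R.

Step 1 — column means:
  mean(U) = (8 + 8 + 7 + 7) / 4 = 30/4 = 7.5
  mean(V) = (2 + 1 + 1 + 3) / 4 = 7/4 = 1.75

Step 2 — sample variances and covariances s[i,j] = (1/(n-1)) · Σ_k (x_{k,i} - mean_i) · (x_{k,j} - mean_j), with n-1 = 3:
  s[U,U] = ((0.5)·(0.5) + (0.5)·(0.5) + (-0.5)·(-0.5) + (-0.5)·(-0.5)) / 3 = 1/3 = 0.3333
  s[U,V] = ((0.5)·(0.25) + (0.5)·(-0.75) + (-0.5)·(-0.75) + (-0.5)·(1.25)) / 3 = -0.5/3 = -0.1667
  s[V,V] = ((0.25)·(0.25) + (-0.75)·(-0.75) + (-0.75)·(-0.75) + (1.25)·(1.25)) / 3 = 2.75/3 = 0.9167
  Sample standard deviations s_i = √(s[i,i]):
  s(U) = √(0.3333) = 0.5774
  s(V) = √(0.9167) = 0.9574

Step 3 — r_{ij} = s_{ij} / (s_i · s_j):
  r[U,U] = 1 (diagonal).
  r[U,V] = -0.1667 / (0.5774 · 0.9574) = -0.1667 / 0.5528 = -0.3015
  r[V,V] = 1 (diagonal).

R is symmetric with unit diagonal. Assembling:

R = [[1, -0.3015],
 [-0.3015, 1]]


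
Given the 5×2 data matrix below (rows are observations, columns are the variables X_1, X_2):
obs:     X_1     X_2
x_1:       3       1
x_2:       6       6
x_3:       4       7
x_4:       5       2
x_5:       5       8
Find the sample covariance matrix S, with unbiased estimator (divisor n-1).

Step 1 — column means:
  mean(X_1) = (3 + 6 + 4 + 5 + 5) / 5 = 23/5 = 4.6
  mean(X_2) = (1 + 6 + 7 + 2 + 8) / 5 = 24/5 = 4.8

Step 2 — sample covariance S[i,j] = (1/(n-1)) · Σ_k (x_{k,i} - mean_i) · (x_{k,j} - mean_j), with n-1 = 4.
  S[X_1,X_1] = ((-1.6)·(-1.6) + (1.4)·(1.4) + (-0.6)·(-0.6) + (0.4)·(0.4) + (0.4)·(0.4)) / 4 = 5.2/4 = 1.3
  S[X_1,X_2] = ((-1.6)·(-3.8) + (1.4)·(1.2) + (-0.6)·(2.2) + (0.4)·(-2.8) + (0.4)·(3.2)) / 4 = 6.6/4 = 1.65
  S[X_2,X_2] = ((-3.8)·(-3.8) + (1.2)·(1.2) + (2.2)·(2.2) + (-2.8)·(-2.8) + (3.2)·(3.2)) / 4 = 38.8/4 = 9.7

S is symmetric (S[j,i] = S[i,j]). Assembling:

S = [[1.3, 1.65],
 [1.65, 9.7]]


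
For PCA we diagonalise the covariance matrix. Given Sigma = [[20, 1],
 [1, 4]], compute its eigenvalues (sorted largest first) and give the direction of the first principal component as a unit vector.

Step 1 — characteristic polynomial of 2×2 Sigma:
  det(Sigma - λI) = λ² - trace · λ + det = 0.
  trace = 20 + 4 = 24, det = 20·4 - (1)² = 79.
Step 2 — discriminant:
  Δ = trace² - 4·det = 576 - 316 = 260.
Step 3 — eigenvalues:
  λ = (trace ± √Δ)/2 = (24 ± 16.1245)/2,
  λ_1 = 20.0623,  λ_2 = 3.9377.

Step 4 — unit eigenvector for λ_1: solve (Sigma - λ_1 I)v = 0. First row:
  (20 - 20.0623)·v_x + (1)·v_y = 0, i.e. (-0.0623)·v_x + (1)·v_y = 0,
  so v ∝ (b, λ_1 - a) = (1, 0.0623) = u.
  ||u|| = √((1)² + (0.0623)²) = √(1.0039) ≈ 1.0019,
  v_1 = u/||u|| ≈ (0.9981, 0.0621) (||v_1|| = 1).

λ_1 = 20.0623,  λ_2 = 3.9377;  v_1 ≈ (0.9981, 0.0621)


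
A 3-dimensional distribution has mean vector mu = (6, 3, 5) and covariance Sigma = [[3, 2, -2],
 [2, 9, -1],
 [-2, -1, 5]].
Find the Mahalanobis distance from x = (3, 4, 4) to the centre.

Step 1 — centre the observation: (x - mu) = (-3, 1, -1).

Step 2 — invert Sigma (cofactor / det for 3×3, or solve directly):
  Sigma^{-1} = [[0.5238, -0.0952, 0.1905],
 [-0.0952, 0.131, -0.0119],
 [0.1905, -0.0119, 0.2738]].

Step 3 — form the quadratic (x - mu)^T · Sigma^{-1} · (x - mu):
  Sigma^{-1} · (x - mu) = (-1.8571, 0.4286, -0.8571).
  (x - mu)^T · [Sigma^{-1} · (x - mu)] = (-3)·(-1.8571) + (1)·(0.4286) + (-1)·(-0.8571) = 6.8571.

Step 4 — take square root: d = √(6.8571) ≈ 2.6186.

d(x, mu) = √(6.8571) ≈ 2.6186


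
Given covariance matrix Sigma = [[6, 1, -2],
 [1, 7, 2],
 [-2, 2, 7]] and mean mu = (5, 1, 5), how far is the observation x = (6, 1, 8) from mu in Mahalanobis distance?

Step 1 — centre the observation: (x - mu) = (1, 0, 3).

Step 2 — invert Sigma (cofactor / det for 3×3, or solve directly):
  Sigma^{-1} = [[0.1982, -0.0485, 0.0705],
 [-0.0485, 0.1674, -0.0617],
 [0.0705, -0.0617, 0.1806]].

Step 3 — form the quadratic (x - mu)^T · Sigma^{-1} · (x - mu):
  Sigma^{-1} · (x - mu) = (0.4097, -0.2335, 0.6123).
  (x - mu)^T · [Sigma^{-1} · (x - mu)] = (1)·(0.4097) + (0)·(-0.2335) + (3)·(0.6123) = 2.2467.

Step 4 — take square root: d = √(2.2467) ≈ 1.4989.

d(x, mu) = √(2.2467) ≈ 1.4989


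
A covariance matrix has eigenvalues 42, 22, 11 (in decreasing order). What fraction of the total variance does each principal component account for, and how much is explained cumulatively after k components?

Step 1 — total variance = trace(Sigma) = Σ λ_i = 42 + 22 + 11 = 75.

Step 2 — fraction explained by component i = λ_i / Σ λ:
  PC1: 42/75 = 0.56
  PC2: 22/75 = 0.2933
  PC3: 11/75 = 0.1467

Step 3 — cumulative fraction after k components = (λ_1 + ... + λ_k) / Σ λ:
  k = 1: 42/75 = 0.56
  k = 2: (42 + 22)/75 = 64/75 = 0.8533
  k = 3: (42 + 22 + 11)/75 = 75/75 = 1

Summary (fraction, with percent):

explained: PC1 0.56 (56%), PC2 0.2933 (29.33%), PC3 0.1467 (14.67%);  cumulative: 0.56, 0.8533, 1


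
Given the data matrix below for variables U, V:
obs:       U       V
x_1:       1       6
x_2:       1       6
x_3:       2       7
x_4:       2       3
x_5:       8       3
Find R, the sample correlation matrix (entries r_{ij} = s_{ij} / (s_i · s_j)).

Step 1 — column means:
  mean(U) = (1 + 1 + 2 + 2 + 8) / 5 = 14/5 = 2.8
  mean(V) = (6 + 6 + 7 + 3 + 3) / 5 = 25/5 = 5

Step 2 — sample variances and covariances s[i,j] = (1/(n-1)) · Σ_k (x_{k,i} - mean_i) · (x_{k,j} - mean_j), with n-1 = 4:
  s[U,U] = ((-1.8)·(-1.8) + (-1.8)·(-1.8) + (-0.8)·(-0.8) + (-0.8)·(-0.8) + (5.2)·(5.2)) / 4 = 34.8/4 = 8.7
  s[U,V] = ((-1.8)·(1) + (-1.8)·(1) + (-0.8)·(2) + (-0.8)·(-2) + (5.2)·(-2)) / 4 = -14/4 = -3.5
  s[V,V] = ((1)·(1) + (1)·(1) + (2)·(2) + (-2)·(-2) + (-2)·(-2)) / 4 = 14/4 = 3.5
  Sample standard deviations s_i = √(s[i,i]):
  s(U) = √(8.7) = 2.9496
  s(V) = √(3.5) = 1.8708

Step 3 — r_{ij} = s_{ij} / (s_i · s_j):
  r[U,U] = 1 (diagonal).
  r[U,V] = -3.5 / (2.9496 · 1.8708) = -3.5 / 5.5182 = -0.6343
  r[V,V] = 1 (diagonal).

R is symmetric with unit diagonal. Assembling:

R = [[1, -0.6343],
 [-0.6343, 1]]


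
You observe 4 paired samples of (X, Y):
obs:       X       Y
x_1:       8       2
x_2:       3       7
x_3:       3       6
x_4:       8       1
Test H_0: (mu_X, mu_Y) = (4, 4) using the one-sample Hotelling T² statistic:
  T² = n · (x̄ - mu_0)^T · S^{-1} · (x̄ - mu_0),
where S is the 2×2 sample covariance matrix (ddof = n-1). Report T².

Step 1 — sample mean vector:
  mean(X) = (8 + 3 + 3 + 8) / 4 = 22/4 = 5.5
  mean(Y) = (2 + 7 + 6 + 1) / 4 = 16/4 = 4
  x̄ = (5.5, 4),  deviation x̄ - mu_0 = (5.5, 4) - (4, 4) = (1.5, 0).

Step 2 — sample covariance matrix, S[i,j] = (1/(n-1)) · Σ_k (x_{k,i} - mean_i) · (x_{k,j} - mean_j), divisor n-1 = 3:
  S[X,X] = ((2.5)·(2.5) + (-2.5)·(-2.5) + (-2.5)·(-2.5) + (2.5)·(2.5)) / 3 = 25/3 = 8.3333
  S[X,Y] = ((2.5)·(-2) + (-2.5)·(3) + (-2.5)·(2) + (2.5)·(-3)) / 3 = -25/3 = -8.3333
  S[Y,Y] = ((-2)·(-2) + (3)·(3) + (2)·(2) + (-3)·(-3)) / 3 = 26/3 = 8.6667
  S = [[8.3333, -8.3333],
 [-8.3333, 8.6667]].

Step 3 — invert S. det(S) = 8.3333·8.6667 - (-8.3333)² = 2.7778.
  S^{-1} = (1/det) · [[d, -b], [-b, a]] = [[3.12, 3],
 [3, 3]].

Step 4 — quadratic form (x̄ - mu_0)^T · S^{-1} · (x̄ - mu_0):
  S^{-1} · (x̄ - mu_0) = (4.68, 4.5),
  (x̄ - mu_0)^T · [...] = (1.5)·(4.68) + (0)·(4.5) = 7.02.

Step 5 — scale by n: T² = 4 · 7.02 = 28.08.

T² ≈ 28.08


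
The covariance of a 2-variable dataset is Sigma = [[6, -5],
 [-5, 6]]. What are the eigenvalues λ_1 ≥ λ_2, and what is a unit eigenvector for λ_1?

Step 1 — characteristic polynomial of 2×2 Sigma:
  det(Sigma - λI) = λ² - trace · λ + det = 0.
  trace = 6 + 6 = 12, det = 6·6 - (-5)² = 11.
Step 2 — discriminant:
  Δ = trace² - 4·det = 144 - 44 = 100.
Step 3 — eigenvalues:
  λ = (trace ± √Δ)/2 = (12 ± 10)/2,
  λ_1 = 11,  λ_2 = 1.

Step 4 — unit eigenvector for λ_1: solve (Sigma - λ_1 I)v = 0. First row:
  (6 - 11)·v_x + (-5)·v_y = 0, i.e. (-5)·v_x + (-5)·v_y = 0,
  so v ∝ (b, λ_1 - a) = (-5, 5); multiply by -1 so the first entry is positive: u = (5, -5).
  ||u|| = √((5)² + (-5)²) = √(50) ≈ 7.0711,
  v_1 = u/||u|| ≈ (0.7071, -0.7071) (||v_1|| = 1).

λ_1 = 11,  λ_2 = 1;  v_1 ≈ (0.7071, -0.7071)


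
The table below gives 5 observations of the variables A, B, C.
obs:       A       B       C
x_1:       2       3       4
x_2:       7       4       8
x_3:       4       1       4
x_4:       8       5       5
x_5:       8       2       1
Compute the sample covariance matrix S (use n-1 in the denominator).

Step 1 — column means:
  mean(A) = (2 + 7 + 4 + 8 + 8) / 5 = 29/5 = 5.8
  mean(B) = (3 + 4 + 1 + 5 + 2) / 5 = 15/5 = 3
  mean(C) = (4 + 8 + 4 + 5 + 1) / 5 = 22/5 = 4.4

Step 2 — sample covariance S[i,j] = (1/(n-1)) · Σ_k (x_{k,i} - mean_i) · (x_{k,j} - mean_j), with n-1 = 4.
  S[A,A] = ((-3.8)·(-3.8) + (1.2)·(1.2) + (-1.8)·(-1.8) + (2.2)·(2.2) + (2.2)·(2.2)) / 4 = 28.8/4 = 7.2
  S[A,B] = ((-3.8)·(0) + (1.2)·(1) + (-1.8)·(-2) + (2.2)·(2) + (2.2)·(-1)) / 4 = 7/4 = 1.75
  S[A,C] = ((-3.8)·(-0.4) + (1.2)·(3.6) + (-1.8)·(-0.4) + (2.2)·(0.6) + (2.2)·(-3.4)) / 4 = 0.4/4 = 0.1
  S[B,B] = ((0)·(0) + (1)·(1) + (-2)·(-2) + (2)·(2) + (-1)·(-1)) / 4 = 10/4 = 2.5
  S[B,C] = ((0)·(-0.4) + (1)·(3.6) + (-2)·(-0.4) + (2)·(0.6) + (-1)·(-3.4)) / 4 = 9/4 = 2.25
  S[C,C] = ((-0.4)·(-0.4) + (3.6)·(3.6) + (-0.4)·(-0.4) + (0.6)·(0.6) + (-3.4)·(-3.4)) / 4 = 25.2/4 = 6.3

S is symmetric (S[j,i] = S[i,j]). Assembling:

S = [[7.2, 1.75, 0.1],
 [1.75, 2.5, 2.25],
 [0.1, 2.25, 6.3]]


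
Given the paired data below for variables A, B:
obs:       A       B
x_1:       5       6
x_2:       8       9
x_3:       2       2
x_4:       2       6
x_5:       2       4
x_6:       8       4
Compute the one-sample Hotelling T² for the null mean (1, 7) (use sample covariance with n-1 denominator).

Step 1 — sample mean vector:
  mean(A) = (5 + 8 + 2 + 2 + 2 + 8) / 6 = 27/6 = 4.5
  mean(B) = (6 + 9 + 2 + 6 + 4 + 4) / 6 = 31/6 = 5.1667
  x̄ = (4.5, 5.1667),  deviation x̄ - mu_0 = (4.5, 5.1667) - (1, 7) = (3.5, -1.8333).

Step 2 — sample covariance matrix, S[i,j] = (1/(n-1)) · Σ_k (x_{k,i} - mean_i) · (x_{k,j} - mean_j), divisor n-1 = 5:
  S[A,A] = ((0.5)·(0.5) + (3.5)·(3.5) + (-2.5)·(-2.5) + (-2.5)·(-2.5) + (-2.5)·(-2.5) + (3.5)·(3.5)) / 5 = 43.5/5 = 8.7
  S[A,B] = ((0.5)·(0.8333) + (3.5)·(3.8333) + (-2.5)·(-3.1667) + (-2.5)·(0.8333) + (-2.5)·(-1.1667) + (3.5)·(-1.1667)) / 5 = 18.5/5 = 3.7
  S[B,B] = ((0.8333)·(0.8333) + (3.8333)·(3.8333) + (-3.1667)·(-3.1667) + (0.8333)·(0.8333) + (-1.1667)·(-1.1667) + (-1.1667)·(-1.1667)) / 5 = 28.8333/5 = 5.7667
  S = [[8.7, 3.7],
 [3.7, 5.7667]].

Step 3 — invert S. det(S) = 8.7·5.7667 - (3.7)² = 36.48.
  S^{-1} = (1/det) · [[d, -b], [-b, a]] = [[0.1581, -0.1014],
 [-0.1014, 0.2385]].

Step 4 — quadratic form (x̄ - mu_0)^T · S^{-1} · (x̄ - mu_0):
  S^{-1} · (x̄ - mu_0) = (0.7392, -0.7922),
  (x̄ - mu_0)^T · [...] = (3.5)·(0.7392) + (-1.8333)·(-0.7922) = 4.0397.

Step 5 — scale by n: T² = 6 · 4.0397 = 24.2379.

T² ≈ 24.2379


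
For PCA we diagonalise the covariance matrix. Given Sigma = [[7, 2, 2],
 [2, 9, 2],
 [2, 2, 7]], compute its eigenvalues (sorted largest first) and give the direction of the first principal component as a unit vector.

Step 1 — characteristic polynomial p(λ) = det(λI - Sigma) = λ³ - tr·λ² + c_1·λ - det, where tr = trace, c_1 = sum of the principal 2×2 minors, det = det(Sigma):
  tr = 7 + 9 + 7 = 23,
  c_1 = (7·9 - (2)²) + (7·7 - (2)²) + (9·7 - (2)²) = 59 + 45 + 59 = 163,
  det = 7·(9·7 - (2)²) - (2)·((2)·7 - (2)·(2)) + (2)·((2)·(2) - 9·(2)) = 7·(59) - (2)·(10) + (2)·(-14) = 365.
  So p(λ) = λ³ - 23λ² + 163λ - 365.
Step 2 — look for an integer root (rational root theorem: any rational root is an integer divisor of 365). Testing λ = 5:
  p(5) = 125 - 575 + 815 - 365 = 0  ✓
  Dividing out (λ - 5): p(λ) = (λ - 5)(λ² - 18λ + 73).
Step 3 — remaining eigenvalues from the quadratic λ² - 18λ + 73 = 0:
  Δ = 18² - 4·73 = 324 - 292 = 32,  λ = (18 ± √32)/2 = (18 ± 5.6569)/2 ≈ 11.8284 or 6.1716.
  Sorted: λ_1 = 11.8284,  λ_2 = 6.1716,  λ_3 = 5  (check: sum = 23 = tr ✓).

Step 4 — unit eigenvector for λ_1 ≈ 11.8284: v spans the null space of (Sigma - λ_1 I), whose rows are
  r_1 = (-4.8284, 2, 2),  r_2 = (2, -2.8284, 2),  r_3 = (2, 2, -4.8284).
  v is orthogonal to every row, so take v ∝ r_1 × r_2 = ((2)·(2) - (2)·(-2.8284), (2)·(2) - (-4.8284)·(2), (-4.8284)·(-2.8284) - (2)·(2)) ≈ (9.6569, 13.6569, 9.6569).
  Let u = (9.6569, 13.6569, 9.6569).
  ||u|| = √((9.6569)² + (13.6569)² + (9.6569)²) = √(373.0193) ≈ 19.3137,  v_1 = u/||u|| ≈ (0.5, 0.7071, 0.5) (||v_1|| = 1).

λ_1 = 11.8284,  λ_2 = 6.1716,  λ_3 = 5;  v_1 ≈ (0.5, 0.7071, 0.5)


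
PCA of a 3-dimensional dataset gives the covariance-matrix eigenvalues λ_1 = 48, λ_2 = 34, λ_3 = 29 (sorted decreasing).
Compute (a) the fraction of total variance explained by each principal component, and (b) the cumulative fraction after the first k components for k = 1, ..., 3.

Step 1 — total variance = trace(Sigma) = Σ λ_i = 48 + 34 + 29 = 111.

Step 2 — fraction explained by component i = λ_i / Σ λ:
  PC1: 48/111 = 0.4324
  PC2: 34/111 = 0.3063
  PC3: 29/111 = 0.2613

Step 3 — cumulative fraction after k components = (λ_1 + ... + λ_k) / Σ λ:
  k = 1: 48/111 = 0.4324
  k = 2: (48 + 34)/111 = 82/111 = 0.7387
  k = 3: (48 + 34 + 29)/111 = 111/111 = 1

Summary (fraction, with percent):

explained: PC1 0.4324 (43.24%), PC2 0.3063 (30.63%), PC3 0.2613 (26.13%);  cumulative: 0.4324, 0.7387, 1


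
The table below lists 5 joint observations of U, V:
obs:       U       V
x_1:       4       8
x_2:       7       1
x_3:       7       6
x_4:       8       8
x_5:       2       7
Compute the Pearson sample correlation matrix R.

Step 1 — column means:
  mean(U) = (4 + 7 + 7 + 8 + 2) / 5 = 28/5 = 5.6
  mean(V) = (8 + 1 + 6 + 8 + 7) / 5 = 30/5 = 6

Step 2 — sample variances and covariances s[i,j] = (1/(n-1)) · Σ_k (x_{k,i} - mean_i) · (x_{k,j} - mean_j), with n-1 = 4:
  s[U,U] = ((-1.6)·(-1.6) + (1.4)·(1.4) + (1.4)·(1.4) + (2.4)·(2.4) + (-3.6)·(-3.6)) / 4 = 25.2/4 = 6.3
  s[U,V] = ((-1.6)·(2) + (1.4)·(-5) + (1.4)·(0) + (2.4)·(2) + (-3.6)·(1)) / 4 = -9/4 = -2.25
  s[V,V] = ((2)·(2) + (-5)·(-5) + (0)·(0) + (2)·(2) + (1)·(1)) / 4 = 34/4 = 8.5
  Sample standard deviations s_i = √(s[i,i]):
  s(U) = √(6.3) = 2.51
  s(V) = √(8.5) = 2.9155

Step 3 — r_{ij} = s_{ij} / (s_i · s_j):
  r[U,U] = 1 (diagonal).
  r[U,V] = -2.25 / (2.51 · 2.9155) = -2.25 / 7.3178 = -0.3075
  r[V,V] = 1 (diagonal).

R is symmetric with unit diagonal. Assembling:

R = [[1, -0.3075],
 [-0.3075, 1]]


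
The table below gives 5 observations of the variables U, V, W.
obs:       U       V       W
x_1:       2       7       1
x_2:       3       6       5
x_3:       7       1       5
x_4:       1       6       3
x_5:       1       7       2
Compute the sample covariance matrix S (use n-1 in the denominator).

Step 1 — column means:
  mean(U) = (2 + 3 + 7 + 1 + 1) / 5 = 14/5 = 2.8
  mean(V) = (7 + 6 + 1 + 6 + 7) / 5 = 27/5 = 5.4
  mean(W) = (1 + 5 + 5 + 3 + 2) / 5 = 16/5 = 3.2

Step 2 — sample covariance S[i,j] = (1/(n-1)) · Σ_k (x_{k,i} - mean_i) · (x_{k,j} - mean_j), with n-1 = 4.
  S[U,U] = ((-0.8)·(-0.8) + (0.2)·(0.2) + (4.2)·(4.2) + (-1.8)·(-1.8) + (-1.8)·(-1.8)) / 4 = 24.8/4 = 6.2
  S[U,V] = ((-0.8)·(1.6) + (0.2)·(0.6) + (4.2)·(-4.4) + (-1.8)·(0.6) + (-1.8)·(1.6)) / 4 = -23.6/4 = -5.9
  S[U,W] = ((-0.8)·(-2.2) + (0.2)·(1.8) + (4.2)·(1.8) + (-1.8)·(-0.2) + (-1.8)·(-1.2)) / 4 = 12.2/4 = 3.05
  S[V,V] = ((1.6)·(1.6) + (0.6)·(0.6) + (-4.4)·(-4.4) + (0.6)·(0.6) + (1.6)·(1.6)) / 4 = 25.2/4 = 6.3
  S[V,W] = ((1.6)·(-2.2) + (0.6)·(1.8) + (-4.4)·(1.8) + (0.6)·(-0.2) + (1.6)·(-1.2)) / 4 = -12.4/4 = -3.1
  S[W,W] = ((-2.2)·(-2.2) + (1.8)·(1.8) + (1.8)·(1.8) + (-0.2)·(-0.2) + (-1.2)·(-1.2)) / 4 = 12.8/4 = 3.2

S is symmetric (S[j,i] = S[i,j]). Assembling:

S = [[6.2, -5.9, 3.05],
 [-5.9, 6.3, -3.1],
 [3.05, -3.1, 3.2]]


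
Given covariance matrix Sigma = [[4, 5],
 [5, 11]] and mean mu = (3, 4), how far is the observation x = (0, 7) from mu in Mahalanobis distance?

Step 1 — centre the observation: (x - mu) = (-3, 3).

Step 2 — invert Sigma. det(Sigma) = 4·11 - (5)² = 19.
  Sigma^{-1} = (1/det) · [[d, -b], [-b, a]] = [[0.5789, -0.2632],
 [-0.2632, 0.2105]].

Step 3 — form the quadratic (x - mu)^T · Sigma^{-1} · (x - mu):
  Sigma^{-1} · (x - mu) = (-2.5263, 1.4211).
  (x - mu)^T · [Sigma^{-1} · (x - mu)] = (-3)·(-2.5263) + (3)·(1.4211) = 11.8421.

Step 4 — take square root: d = √(11.8421) ≈ 3.4412.

d(x, mu) = √(11.8421) ≈ 3.4412


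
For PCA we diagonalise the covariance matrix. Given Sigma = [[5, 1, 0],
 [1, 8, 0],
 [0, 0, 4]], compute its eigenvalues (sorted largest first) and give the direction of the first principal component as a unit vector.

Step 1 — characteristic polynomial p(λ) = det(λI - Sigma) = λ³ - tr·λ² + c_1·λ - det, where tr = trace, c_1 = sum of the principal 2×2 minors, det = det(Sigma):
  tr = 5 + 8 + 4 = 17,
  c_1 = (5·8 - (1)²) + (5·4 - (0)²) + (8·4 - (0)²) = 39 + 20 + 32 = 91,
  det = 5·(8·4 - (0)²) - (1)·((1)·4 - (0)·(0)) + (0)·((1)·(0) - 8·(0)) = 5·(32) - (1)·(4) + (0)·(0) = 156.
  So p(λ) = λ³ - 17λ² + 91λ - 156.
Step 2 — look for an integer root (rational root theorem: any rational root is an integer divisor of 156). Testing λ = 4:
  p(4) = 64 - 272 + 364 - 156 = 0  ✓
  Dividing out (λ - 4): p(λ) = (λ - 4)(λ² - 13λ + 39).
Step 3 — remaining eigenvalues from the quadratic λ² - 13λ + 39 = 0:
  Δ = 13² - 4·39 = 169 - 156 = 13,  λ = (13 ± √13)/2 = (13 ± 3.6056)/2 ≈ 8.3028 or 4.6972.
  Sorted: λ_1 = 8.3028,  λ_2 = 4.6972,  λ_3 = 4  (check: sum = 17 = tr ✓).

Step 4 — unit eigenvector for λ_1 ≈ 8.3028: v spans the null space of (Sigma - λ_1 I), whose rows are
  r_1 = (-3.3028, 1, 0),  r_2 = (1, -0.3028, 0),  r_3 = (0, 0, -4.3028).
  v is orthogonal to every row, so take v ∝ r_1 × r_3 = ((1)·(-4.3028) - (0)·(0), (0)·(0) - (-3.3028)·(-4.3028), (-3.3028)·(0) - (1)·(0)) ≈ (-4.3028, -14.2111, 0).
  Rescale (multiply by -1 so the first nonzero entry is positive): u = (4.3028, 14.2111, 0).
  ||u|| = √((4.3028)² + (14.2111)² + (0)²) = √(220.4693) ≈ 14.8482,  v_1 = u/||u|| ≈ (0.2898, 0.9571, 0) (||v_1|| = 1).

λ_1 = 8.3028,  λ_2 = 4.6972,  λ_3 = 4;  v_1 ≈ (0.2898, 0.9571, 0)


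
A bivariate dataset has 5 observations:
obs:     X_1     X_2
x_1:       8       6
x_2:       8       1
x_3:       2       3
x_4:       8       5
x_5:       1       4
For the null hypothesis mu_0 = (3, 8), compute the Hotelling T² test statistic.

Step 1 — sample mean vector:
  mean(X_1) = (8 + 8 + 2 + 8 + 1) / 5 = 27/5 = 5.4
  mean(X_2) = (6 + 1 + 3 + 5 + 4) / 5 = 19/5 = 3.8
  x̄ = (5.4, 3.8),  deviation x̄ - mu_0 = (5.4, 3.8) - (3, 8) = (2.4, -4.2).

Step 2 — sample covariance matrix, S[i,j] = (1/(n-1)) · Σ_k (x_{k,i} - mean_i) · (x_{k,j} - mean_j), divisor n-1 = 4:
  S[X_1,X_1] = ((2.6)·(2.6) + (2.6)·(2.6) + (-3.4)·(-3.4) + (2.6)·(2.6) + (-4.4)·(-4.4)) / 4 = 51.2/4 = 12.8
  S[X_1,X_2] = ((2.6)·(2.2) + (2.6)·(-2.8) + (-3.4)·(-0.8) + (2.6)·(1.2) + (-4.4)·(0.2)) / 4 = 3.4/4 = 0.85
  S[X_2,X_2] = ((2.2)·(2.2) + (-2.8)·(-2.8) + (-0.8)·(-0.8) + (1.2)·(1.2) + (0.2)·(0.2)) / 4 = 14.8/4 = 3.7
  S = [[12.8, 0.85],
 [0.85, 3.7]].

Step 3 — invert S. det(S) = 12.8·3.7 - (0.85)² = 46.6375.
  S^{-1} = (1/det) · [[d, -b], [-b, a]] = [[0.0793, -0.0182],
 [-0.0182, 0.2745]].

Step 4 — quadratic form (x̄ - mu_0)^T · S^{-1} · (x̄ - mu_0):
  S^{-1} · (x̄ - mu_0) = (0.267, -1.1965),
  (x̄ - mu_0)^T · [...] = (2.4)·(0.267) + (-4.2)·(-1.1965) = 5.6658.

Step 5 — scale by n: T² = 5 · 5.6658 = 28.3291.

T² ≈ 28.3291


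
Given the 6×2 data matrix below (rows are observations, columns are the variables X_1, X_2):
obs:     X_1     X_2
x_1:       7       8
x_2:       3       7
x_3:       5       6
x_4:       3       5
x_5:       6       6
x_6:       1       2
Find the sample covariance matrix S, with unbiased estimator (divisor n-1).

Step 1 — column means:
  mean(X_1) = (7 + 3 + 5 + 3 + 6 + 1) / 6 = 25/6 = 4.1667
  mean(X_2) = (8 + 7 + 6 + 5 + 6 + 2) / 6 = 34/6 = 5.6667

Step 2 — sample covariance S[i,j] = (1/(n-1)) · Σ_k (x_{k,i} - mean_i) · (x_{k,j} - mean_j), with n-1 = 5.
  S[X_1,X_1] = ((2.8333)·(2.8333) + (-1.1667)·(-1.1667) + (0.8333)·(0.8333) + (-1.1667)·(-1.1667) + (1.8333)·(1.8333) + (-3.1667)·(-3.1667)) / 5 = 24.8333/5 = 4.9667
  S[X_1,X_2] = ((2.8333)·(2.3333) + (-1.1667)·(1.3333) + (0.8333)·(0.3333) + (-1.1667)·(-0.6667) + (1.8333)·(0.3333) + (-3.1667)·(-3.6667)) / 5 = 18.3333/5 = 3.6667
  S[X_2,X_2] = ((2.3333)·(2.3333) + (1.3333)·(1.3333) + (0.3333)·(0.3333) + (-0.6667)·(-0.6667) + (0.3333)·(0.3333) + (-3.6667)·(-3.6667)) / 5 = 21.3333/5 = 4.2667

S is symmetric (S[j,i] = S[i,j]). Assembling:

S = [[4.9667, 3.6667],
 [3.6667, 4.2667]]


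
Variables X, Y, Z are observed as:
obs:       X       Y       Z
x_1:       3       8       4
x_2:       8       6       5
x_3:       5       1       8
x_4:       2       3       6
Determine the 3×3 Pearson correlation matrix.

Step 1 — column means:
  mean(X) = (3 + 8 + 5 + 2) / 4 = 18/4 = 4.5
  mean(Y) = (8 + 6 + 1 + 3) / 4 = 18/4 = 4.5
  mean(Z) = (4 + 5 + 8 + 6) / 4 = 23/4 = 5.75

Step 2 — sample variances and covariances s[i,j] = (1/(n-1)) · Σ_k (x_{k,i} - mean_i) · (x_{k,j} - mean_j), with n-1 = 3:
  s[X,X] = ((-1.5)·(-1.5) + (3.5)·(3.5) + (0.5)·(0.5) + (-2.5)·(-2.5)) / 3 = 21/3 = 7
  s[X,Y] = ((-1.5)·(3.5) + (3.5)·(1.5) + (0.5)·(-3.5) + (-2.5)·(-1.5)) / 3 = 2/3 = 0.6667
  s[X,Z] = ((-1.5)·(-1.75) + (3.5)·(-0.75) + (0.5)·(2.25) + (-2.5)·(0.25)) / 3 = 0.5/3 = 0.1667
  s[Y,Y] = ((3.5)·(3.5) + (1.5)·(1.5) + (-3.5)·(-3.5) + (-1.5)·(-1.5)) / 3 = 29/3 = 9.6667
  s[Y,Z] = ((3.5)·(-1.75) + (1.5)·(-0.75) + (-3.5)·(2.25) + (-1.5)·(0.25)) / 3 = -15.5/3 = -5.1667
  s[Z,Z] = ((-1.75)·(-1.75) + (-0.75)·(-0.75) + (2.25)·(2.25) + (0.25)·(0.25)) / 3 = 8.75/3 = 2.9167
  Sample standard deviations s_i = √(s[i,i]):
  s(X) = √(7) = 2.6458
  s(Y) = √(9.6667) = 3.1091
  s(Z) = √(2.9167) = 1.7078

Step 3 — r_{ij} = s_{ij} / (s_i · s_j):
  r[X,X] = 1 (diagonal).
  r[X,Y] = 0.6667 / (2.6458 · 3.1091) = 0.6667 / 8.226 = 0.081
  r[X,Z] = 0.1667 / (2.6458 · 1.7078) = 0.1667 / 4.5185 = 0.0369
  r[Y,Y] = 1 (diagonal).
  r[Y,Z] = -5.1667 / (3.1091 · 1.7078) = -5.1667 / 5.3098 = -0.973
  r[Z,Z] = 1 (diagonal).

R is symmetric with unit diagonal. Assembling:

R = [[1, 0.081, 0.0369],
 [0.081, 1, -0.973],
 [0.0369, -0.973, 1]]


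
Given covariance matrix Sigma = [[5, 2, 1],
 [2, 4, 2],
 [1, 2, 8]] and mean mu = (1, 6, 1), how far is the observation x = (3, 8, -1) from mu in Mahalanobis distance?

Step 1 — centre the observation: (x - mu) = (2, 2, -2).

Step 2 — invert Sigma (cofactor / det for 3×3, or solve directly):
  Sigma^{-1} = [[0.25, -0.125, 0],
 [-0.125, 0.3482, -0.0714],
 [0, -0.0714, 0.1429]].

Step 3 — form the quadratic (x - mu)^T · Sigma^{-1} · (x - mu):
  Sigma^{-1} · (x - mu) = (0.25, 0.5893, -0.4286).
  (x - mu)^T · [Sigma^{-1} · (x - mu)] = (2)·(0.25) + (2)·(0.5893) + (-2)·(-0.4286) = 2.5357.

Step 4 — take square root: d = √(2.5357) ≈ 1.5924.

d(x, mu) = √(2.5357) ≈ 1.5924


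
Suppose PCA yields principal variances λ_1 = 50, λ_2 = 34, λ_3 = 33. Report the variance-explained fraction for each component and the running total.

Step 1 — total variance = trace(Sigma) = Σ λ_i = 50 + 34 + 33 = 117.

Step 2 — fraction explained by component i = λ_i / Σ λ:
  PC1: 50/117 = 0.4274
  PC2: 34/117 = 0.2906
  PC3: 33/117 = 0.2821

Step 3 — cumulative fraction after k components = (λ_1 + ... + λ_k) / Σ λ:
  k = 1: 50/117 = 0.4274
  k = 2: (50 + 34)/117 = 84/117 = 0.7179
  k = 3: (50 + 34 + 33)/117 = 117/117 = 1

Summary (fraction, with percent):

explained: PC1 0.4274 (42.74%), PC2 0.2906 (29.06%), PC3 0.2821 (28.21%);  cumulative: 0.4274, 0.7179, 1


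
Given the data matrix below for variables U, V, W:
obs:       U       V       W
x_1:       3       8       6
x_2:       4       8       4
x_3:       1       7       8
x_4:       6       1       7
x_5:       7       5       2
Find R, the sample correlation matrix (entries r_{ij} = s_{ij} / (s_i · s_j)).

Step 1 — column means:
  mean(U) = (3 + 4 + 1 + 6 + 7) / 5 = 21/5 = 4.2
  mean(V) = (8 + 8 + 7 + 1 + 5) / 5 = 29/5 = 5.8
  mean(W) = (6 + 4 + 8 + 7 + 2) / 5 = 27/5 = 5.4

Step 2 — sample variances and covariances s[i,j] = (1/(n-1)) · Σ_k (x_{k,i} - mean_i) · (x_{k,j} - mean_j), with n-1 = 4:
  s[U,U] = ((-1.2)·(-1.2) + (-0.2)·(-0.2) + (-3.2)·(-3.2) + (1.8)·(1.8) + (2.8)·(2.8)) / 4 = 22.8/4 = 5.7
  s[U,V] = ((-1.2)·(2.2) + (-0.2)·(2.2) + (-3.2)·(1.2) + (1.8)·(-4.8) + (2.8)·(-0.8)) / 4 = -17.8/4 = -4.45
  s[U,W] = ((-1.2)·(0.6) + (-0.2)·(-1.4) + (-3.2)·(2.6) + (1.8)·(1.6) + (2.8)·(-3.4)) / 4 = -15.4/4 = -3.85
  s[V,V] = ((2.2)·(2.2) + (2.2)·(2.2) + (1.2)·(1.2) + (-4.8)·(-4.8) + (-0.8)·(-0.8)) / 4 = 34.8/4 = 8.7
  s[V,W] = ((2.2)·(0.6) + (2.2)·(-1.4) + (1.2)·(2.6) + (-4.8)·(1.6) + (-0.8)·(-3.4)) / 4 = -3.6/4 = -0.9
  s[W,W] = ((0.6)·(0.6) + (-1.4)·(-1.4) + (2.6)·(2.6) + (1.6)·(1.6) + (-3.4)·(-3.4)) / 4 = 23.2/4 = 5.8
  Sample standard deviations s_i = √(s[i,i]):
  s(U) = √(5.7) = 2.3875
  s(V) = √(8.7) = 2.9496
  s(W) = √(5.8) = 2.4083

Step 3 — r_{ij} = s_{ij} / (s_i · s_j):
  r[U,U] = 1 (diagonal).
  r[U,V] = -4.45 / (2.3875 · 2.9496) = -4.45 / 7.042 = -0.6319
  r[U,W] = -3.85 / (2.3875 · 2.4083) = -3.85 / 5.7498 = -0.6696
  r[V,V] = 1 (diagonal).
  r[V,W] = -0.9 / (2.9496 · 2.4083) = -0.9 / 7.1035 = -0.1267
  r[W,W] = 1 (diagonal).

R is symmetric with unit diagonal. Assembling:

R = [[1, -0.6319, -0.6696],
 [-0.6319, 1, -0.1267],
 [-0.6696, -0.1267, 1]]


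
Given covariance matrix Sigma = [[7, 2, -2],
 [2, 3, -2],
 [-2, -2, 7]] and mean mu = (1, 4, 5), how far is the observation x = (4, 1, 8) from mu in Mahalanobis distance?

Step 1 — centre the observation: (x - mu) = (3, -3, 3).

Step 2 — invert Sigma (cofactor / det for 3×3, or solve directly):
  Sigma^{-1} = [[0.1789, -0.1053, 0.0211],
 [-0.1053, 0.4737, 0.1053],
 [0.0211, 0.1053, 0.1789]].

Step 3 — form the quadratic (x - mu)^T · Sigma^{-1} · (x - mu):
  Sigma^{-1} · (x - mu) = (0.9158, -1.4211, 0.2842).
  (x - mu)^T · [Sigma^{-1} · (x - mu)] = (3)·(0.9158) + (-3)·(-1.4211) + (3)·(0.2842) = 7.8632.

Step 4 — take square root: d = √(7.8632) ≈ 2.8041.

d(x, mu) = √(7.8632) ≈ 2.8041


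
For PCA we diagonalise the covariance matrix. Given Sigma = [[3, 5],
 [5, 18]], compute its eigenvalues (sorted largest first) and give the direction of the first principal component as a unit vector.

Step 1 — characteristic polynomial of 2×2 Sigma:
  det(Sigma - λI) = λ² - trace · λ + det = 0.
  trace = 3 + 18 = 21, det = 3·18 - (5)² = 29.
Step 2 — discriminant:
  Δ = trace² - 4·det = 441 - 116 = 325.
Step 3 — eigenvalues:
  λ = (trace ± √Δ)/2 = (21 ± 18.0278)/2,
  λ_1 = 19.5139,  λ_2 = 1.4861.

Step 4 — unit eigenvector for λ_1: solve (Sigma - λ_1 I)v = 0. First row:
  (3 - 19.5139)·v_x + (5)·v_y = 0, i.e. (-16.5139)·v_x + (5)·v_y = 0,
  so v ∝ (b, λ_1 - a) = (5, 16.5139) = u.
  ||u|| = √((5)² + (16.5139)²) = √(297.7082) ≈ 17.2542,
  v_1 = u/||u|| ≈ (0.2898, 0.9571) (||v_1|| = 1).

λ_1 = 19.5139,  λ_2 = 1.4861;  v_1 ≈ (0.2898, 0.9571)


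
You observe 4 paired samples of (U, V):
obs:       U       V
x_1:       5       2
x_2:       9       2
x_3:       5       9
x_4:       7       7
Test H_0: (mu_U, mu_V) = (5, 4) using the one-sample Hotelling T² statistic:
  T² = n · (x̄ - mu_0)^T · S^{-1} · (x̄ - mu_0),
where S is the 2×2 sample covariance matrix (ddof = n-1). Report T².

Step 1 — sample mean vector:
  mean(U) = (5 + 9 + 5 + 7) / 4 = 26/4 = 6.5
  mean(V) = (2 + 2 + 9 + 7) / 4 = 20/4 = 5
  x̄ = (6.5, 5),  deviation x̄ - mu_0 = (6.5, 5) - (5, 4) = (1.5, 1).

Step 2 — sample covariance matrix, S[i,j] = (1/(n-1)) · Σ_k (x_{k,i} - mean_i) · (x_{k,j} - mean_j), divisor n-1 = 3:
  S[U,U] = ((-1.5)·(-1.5) + (2.5)·(2.5) + (-1.5)·(-1.5) + (0.5)·(0.5)) / 3 = 11/3 = 3.6667
  S[U,V] = ((-1.5)·(-3) + (2.5)·(-3) + (-1.5)·(4) + (0.5)·(2)) / 3 = -8/3 = -2.6667
  S[V,V] = ((-3)·(-3) + (-3)·(-3) + (4)·(4) + (2)·(2)) / 3 = 38/3 = 12.6667
  S = [[3.6667, -2.6667],
 [-2.6667, 12.6667]].

Step 3 — invert S. det(S) = 3.6667·12.6667 - (-2.6667)² = 39.3333.
  S^{-1} = (1/det) · [[d, -b], [-b, a]] = [[0.322, 0.0678],
 [0.0678, 0.0932]].

Step 4 — quadratic form (x̄ - mu_0)^T · S^{-1} · (x̄ - mu_0):
  S^{-1} · (x̄ - mu_0) = (0.5508, 0.1949),
  (x̄ - mu_0)^T · [...] = (1.5)·(0.5508) + (1)·(0.1949) = 1.0212.

Step 5 — scale by n: T² = 4 · 1.0212 = 4.0847.

T² ≈ 4.0847


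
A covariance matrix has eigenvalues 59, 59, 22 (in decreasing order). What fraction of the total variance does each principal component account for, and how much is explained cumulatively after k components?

Step 1 — total variance = trace(Sigma) = Σ λ_i = 59 + 59 + 22 = 140.

Step 2 — fraction explained by component i = λ_i / Σ λ:
  PC1: 59/140 = 0.4214
  PC2: 59/140 = 0.4214
  PC3: 22/140 = 0.1571

Step 3 — cumulative fraction after k components = (λ_1 + ... + λ_k) / Σ λ:
  k = 1: 59/140 = 0.4214
  k = 2: (59 + 59)/140 = 118/140 = 0.8429
  k = 3: (59 + 59 + 22)/140 = 140/140 = 1

Summary (fraction, with percent):

explained: PC1 0.4214 (42.14%), PC2 0.4214 (42.14%), PC3 0.1571 (15.71%);  cumulative: 0.4214, 0.8429, 1


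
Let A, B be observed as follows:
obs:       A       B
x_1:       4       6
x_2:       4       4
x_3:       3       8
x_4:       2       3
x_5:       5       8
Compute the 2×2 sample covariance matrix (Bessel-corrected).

Step 1 — column means:
  mean(A) = (4 + 4 + 3 + 2 + 5) / 5 = 18/5 = 3.6
  mean(B) = (6 + 4 + 8 + 3 + 8) / 5 = 29/5 = 5.8

Step 2 — sample covariance S[i,j] = (1/(n-1)) · Σ_k (x_{k,i} - mean_i) · (x_{k,j} - mean_j), with n-1 = 4.
  S[A,A] = ((0.4)·(0.4) + (0.4)·(0.4) + (-0.6)·(-0.6) + (-1.6)·(-1.6) + (1.4)·(1.4)) / 4 = 5.2/4 = 1.3
  S[A,B] = ((0.4)·(0.2) + (0.4)·(-1.8) + (-0.6)·(2.2) + (-1.6)·(-2.8) + (1.4)·(2.2)) / 4 = 5.6/4 = 1.4
  S[B,B] = ((0.2)·(0.2) + (-1.8)·(-1.8) + (2.2)·(2.2) + (-2.8)·(-2.8) + (2.2)·(2.2)) / 4 = 20.8/4 = 5.2

S is symmetric (S[j,i] = S[i,j]). Assembling:

S = [[1.3, 1.4],
 [1.4, 5.2]]


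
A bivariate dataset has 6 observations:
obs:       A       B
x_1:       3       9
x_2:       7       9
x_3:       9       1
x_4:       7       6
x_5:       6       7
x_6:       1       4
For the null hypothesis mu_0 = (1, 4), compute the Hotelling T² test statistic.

Step 1 — sample mean vector:
  mean(A) = (3 + 7 + 9 + 7 + 6 + 1) / 6 = 33/6 = 5.5
  mean(B) = (9 + 9 + 1 + 6 + 7 + 4) / 6 = 36/6 = 6
  x̄ = (5.5, 6),  deviation x̄ - mu_0 = (5.5, 6) - (1, 4) = (4.5, 2).

Step 2 — sample covariance matrix, S[i,j] = (1/(n-1)) · Σ_k (x_{k,i} - mean_i) · (x_{k,j} - mean_j), divisor n-1 = 5:
  S[A,A] = ((-2.5)·(-2.5) + (1.5)·(1.5) + (3.5)·(3.5) + (1.5)·(1.5) + (0.5)·(0.5) + (-4.5)·(-4.5)) / 5 = 43.5/5 = 8.7
  S[A,B] = ((-2.5)·(3) + (1.5)·(3) + (3.5)·(-5) + (1.5)·(0) + (0.5)·(1) + (-4.5)·(-2)) / 5 = -11/5 = -2.2
  S[B,B] = ((3)·(3) + (3)·(3) + (-5)·(-5) + (0)·(0) + (1)·(1) + (-2)·(-2)) / 5 = 48/5 = 9.6
  S = [[8.7, -2.2],
 [-2.2, 9.6]].

Step 3 — invert S. det(S) = 8.7·9.6 - (-2.2)² = 78.68.
  S^{-1} = (1/det) · [[d, -b], [-b, a]] = [[0.122, 0.028],
 [0.028, 0.1106]].

Step 4 — quadratic form (x̄ - mu_0)^T · S^{-1} · (x̄ - mu_0):
  S^{-1} · (x̄ - mu_0) = (0.605, 0.347),
  (x̄ - mu_0)^T · [...] = (4.5)·(0.605) + (2)·(0.347) = 3.4164.

Step 5 — scale by n: T² = 6 · 3.4164 = 20.4982.

T² ≈ 20.4982


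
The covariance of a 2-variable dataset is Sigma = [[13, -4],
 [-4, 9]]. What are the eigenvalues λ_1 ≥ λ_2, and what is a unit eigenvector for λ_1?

Step 1 — characteristic polynomial of 2×2 Sigma:
  det(Sigma - λI) = λ² - trace · λ + det = 0.
  trace = 13 + 9 = 22, det = 13·9 - (-4)² = 101.
Step 2 — discriminant:
  Δ = trace² - 4·det = 484 - 404 = 80.
Step 3 — eigenvalues:
  λ = (trace ± √Δ)/2 = (22 ± 8.9443)/2,
  λ_1 = 15.4721,  λ_2 = 6.5279.

Step 4 — unit eigenvector for λ_1: solve (Sigma - λ_1 I)v = 0. First row:
  (13 - 15.4721)·v_x + (-4)·v_y = 0, i.e. (-2.4721)·v_x + (-4)·v_y = 0,
  so v ∝ (b, λ_1 - a) = (-4, 2.4721); multiply by -1 so the first entry is positive: u = (4, -2.4721).
  ||u|| = √((4)² + (-2.4721)²) = √(22.1115) ≈ 4.7023,
  v_1 = u/||u|| ≈ (0.8507, -0.5257) (||v_1|| = 1).

λ_1 = 15.4721,  λ_2 = 6.5279;  v_1 ≈ (0.8507, -0.5257)


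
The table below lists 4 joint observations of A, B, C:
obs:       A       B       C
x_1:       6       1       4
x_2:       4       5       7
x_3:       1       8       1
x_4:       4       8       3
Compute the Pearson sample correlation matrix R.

Step 1 — column means:
  mean(A) = (6 + 4 + 1 + 4) / 4 = 15/4 = 3.75
  mean(B) = (1 + 5 + 8 + 8) / 4 = 22/4 = 5.5
  mean(C) = (4 + 7 + 1 + 3) / 4 = 15/4 = 3.75

Step 2 — sample variances and covariances s[i,j] = (1/(n-1)) · Σ_k (x_{k,i} - mean_i) · (x_{k,j} - mean_j), with n-1 = 3:
  s[A,A] = ((2.25)·(2.25) + (0.25)·(0.25) + (-2.75)·(-2.75) + (0.25)·(0.25)) / 3 = 12.75/3 = 4.25
  s[A,B] = ((2.25)·(-4.5) + (0.25)·(-0.5) + (-2.75)·(2.5) + (0.25)·(2.5)) / 3 = -16.5/3 = -5.5
  s[A,C] = ((2.25)·(0.25) + (0.25)·(3.25) + (-2.75)·(-2.75) + (0.25)·(-0.75)) / 3 = 8.75/3 = 2.9167
  s[B,B] = ((-4.5)·(-4.5) + (-0.5)·(-0.5) + (2.5)·(2.5) + (2.5)·(2.5)) / 3 = 33/3 = 11
  s[B,C] = ((-4.5)·(0.25) + (-0.5)·(3.25) + (2.5)·(-2.75) + (2.5)·(-0.75)) / 3 = -11.5/3 = -3.8333
  s[C,C] = ((0.25)·(0.25) + (3.25)·(3.25) + (-2.75)·(-2.75) + (-0.75)·(-0.75)) / 3 = 18.75/3 = 6.25
  Sample standard deviations s_i = √(s[i,i]):
  s(A) = √(4.25) = 2.0616
  s(B) = √(11) = 3.3166
  s(C) = √(6.25) = 2.5

Step 3 — r_{ij} = s_{ij} / (s_i · s_j):
  r[A,A] = 1 (diagonal).
  r[A,B] = -5.5 / (2.0616 · 3.3166) = -5.5 / 6.8374 = -0.8044
  r[A,C] = 2.9167 / (2.0616 · 2.5) = 2.9167 / 5.1539 = 0.5659
  r[B,B] = 1 (diagonal).
  r[B,C] = -3.8333 / (3.3166 · 2.5) = -3.8333 / 8.2916 = -0.4623
  r[C,C] = 1 (diagonal).

R is symmetric with unit diagonal. Assembling:

R = [[1, -0.8044, 0.5659],
 [-0.8044, 1, -0.4623],
 [0.5659, -0.4623, 1]]


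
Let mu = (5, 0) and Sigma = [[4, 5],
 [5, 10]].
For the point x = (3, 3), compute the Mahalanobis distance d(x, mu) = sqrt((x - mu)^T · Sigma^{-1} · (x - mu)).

Step 1 — centre the observation: (x - mu) = (-2, 3).

Step 2 — invert Sigma. det(Sigma) = 4·10 - (5)² = 15.
  Sigma^{-1} = (1/det) · [[d, -b], [-b, a]] = [[0.6667, -0.3333],
 [-0.3333, 0.2667]].

Step 3 — form the quadratic (x - mu)^T · Sigma^{-1} · (x - mu):
  Sigma^{-1} · (x - mu) = (-2.3333, 1.4667).
  (x - mu)^T · [Sigma^{-1} · (x - mu)] = (-2)·(-2.3333) + (3)·(1.4667) = 9.0667.

Step 4 — take square root: d = √(9.0667) ≈ 3.0111.

d(x, mu) = √(9.0667) ≈ 3.0111


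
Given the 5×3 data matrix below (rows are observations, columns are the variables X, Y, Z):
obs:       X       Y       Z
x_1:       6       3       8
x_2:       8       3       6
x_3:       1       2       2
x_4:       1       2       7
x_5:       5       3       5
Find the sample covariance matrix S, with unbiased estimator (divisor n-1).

Step 1 — column means:
  mean(X) = (6 + 8 + 1 + 1 + 5) / 5 = 21/5 = 4.2
  mean(Y) = (3 + 3 + 2 + 2 + 3) / 5 = 13/5 = 2.6
  mean(Z) = (8 + 6 + 2 + 7 + 5) / 5 = 28/5 = 5.6

Step 2 — sample covariance S[i,j] = (1/(n-1)) · Σ_k (x_{k,i} - mean_i) · (x_{k,j} - mean_j), with n-1 = 4.
  S[X,X] = ((1.8)·(1.8) + (3.8)·(3.8) + (-3.2)·(-3.2) + (-3.2)·(-3.2) + (0.8)·(0.8)) / 4 = 38.8/4 = 9.7
  S[X,Y] = ((1.8)·(0.4) + (3.8)·(0.4) + (-3.2)·(-0.6) + (-3.2)·(-0.6) + (0.8)·(0.4)) / 4 = 6.4/4 = 1.6
  S[X,Z] = ((1.8)·(2.4) + (3.8)·(0.4) + (-3.2)·(-3.6) + (-3.2)·(1.4) + (0.8)·(-0.6)) / 4 = 12.4/4 = 3.1
  S[Y,Y] = ((0.4)·(0.4) + (0.4)·(0.4) + (-0.6)·(-0.6) + (-0.6)·(-0.6) + (0.4)·(0.4)) / 4 = 1.2/4 = 0.3
  S[Y,Z] = ((0.4)·(2.4) + (0.4)·(0.4) + (-0.6)·(-3.6) + (-0.6)·(1.4) + (0.4)·(-0.6)) / 4 = 2.2/4 = 0.55
  S[Z,Z] = ((2.4)·(2.4) + (0.4)·(0.4) + (-3.6)·(-3.6) + (1.4)·(1.4) + (-0.6)·(-0.6)) / 4 = 21.2/4 = 5.3

S is symmetric (S[j,i] = S[i,j]). Assembling:

S = [[9.7, 1.6, 3.1],
 [1.6, 0.3, 0.55],
 [3.1, 0.55, 5.3]]


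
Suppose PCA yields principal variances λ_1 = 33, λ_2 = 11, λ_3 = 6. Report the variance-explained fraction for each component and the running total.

Step 1 — total variance = trace(Sigma) = Σ λ_i = 33 + 11 + 6 = 50.

Step 2 — fraction explained by component i = λ_i / Σ λ:
  PC1: 33/50 = 0.66
  PC2: 11/50 = 0.22
  PC3: 6/50 = 0.12

Step 3 — cumulative fraction after k components = (λ_1 + ... + λ_k) / Σ λ:
  k = 1: 33/50 = 0.66
  k = 2: (33 + 11)/50 = 44/50 = 0.88
  k = 3: (33 + 11 + 6)/50 = 50/50 = 1

Summary (fraction, with percent):

explained: PC1 0.66 (66%), PC2 0.22 (22%), PC3 0.12 (12%);  cumulative: 0.66, 0.88, 1


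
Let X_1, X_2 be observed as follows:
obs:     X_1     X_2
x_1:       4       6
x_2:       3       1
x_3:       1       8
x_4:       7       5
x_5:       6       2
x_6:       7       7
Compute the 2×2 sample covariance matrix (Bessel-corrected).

Step 1 — column means:
  mean(X_1) = (4 + 3 + 1 + 7 + 6 + 7) / 6 = 28/6 = 4.6667
  mean(X_2) = (6 + 1 + 8 + 5 + 2 + 7) / 6 = 29/6 = 4.8333

Step 2 — sample covariance S[i,j] = (1/(n-1)) · Σ_k (x_{k,i} - mean_i) · (x_{k,j} - mean_j), with n-1 = 5.
  S[X_1,X_1] = ((-0.6667)·(-0.6667) + (-1.6667)·(-1.6667) + (-3.6667)·(-3.6667) + (2.3333)·(2.3333) + (1.3333)·(1.3333) + (2.3333)·(2.3333)) / 5 = 29.3333/5 = 5.8667
  S[X_1,X_2] = ((-0.6667)·(1.1667) + (-1.6667)·(-3.8333) + (-3.6667)·(3.1667) + (2.3333)·(0.1667) + (1.3333)·(-2.8333) + (2.3333)·(2.1667)) / 5 = -4.3333/5 = -0.8667
  S[X_2,X_2] = ((1.1667)·(1.1667) + (-3.8333)·(-3.8333) + (3.1667)·(3.1667) + (0.1667)·(0.1667) + (-2.8333)·(-2.8333) + (2.1667)·(2.1667)) / 5 = 38.8333/5 = 7.7667

S is symmetric (S[j,i] = S[i,j]). Assembling:

S = [[5.8667, -0.8667],
 [-0.8667, 7.7667]]


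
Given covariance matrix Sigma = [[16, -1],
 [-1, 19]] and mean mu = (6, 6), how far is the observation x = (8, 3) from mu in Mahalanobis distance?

Step 1 — centre the observation: (x - mu) = (2, -3).

Step 2 — invert Sigma. det(Sigma) = 16·19 - (-1)² = 303.
  Sigma^{-1} = (1/det) · [[d, -b], [-b, a]] = [[0.0627, 0.0033],
 [0.0033, 0.0528]].

Step 3 — form the quadratic (x - mu)^T · Sigma^{-1} · (x - mu):
  Sigma^{-1} · (x - mu) = (0.1155, -0.1518).
  (x - mu)^T · [Sigma^{-1} · (x - mu)] = (2)·(0.1155) + (-3)·(-0.1518) = 0.6865.

Step 4 — take square root: d = √(0.6865) ≈ 0.8285.

d(x, mu) = √(0.6865) ≈ 0.8285


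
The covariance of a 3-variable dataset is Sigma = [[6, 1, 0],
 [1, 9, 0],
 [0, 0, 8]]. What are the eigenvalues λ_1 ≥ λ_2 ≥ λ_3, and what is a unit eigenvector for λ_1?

Step 1 — characteristic polynomial p(λ) = det(λI - Sigma) = λ³ - tr·λ² + c_1·λ - det, where tr = trace, c_1 = sum of the principal 2×2 minors, det = det(Sigma):
  tr = 6 + 9 + 8 = 23,
  c_1 = (6·9 - (1)²) + (6·8 - (0)²) + (9·8 - (0)²) = 53 + 48 + 72 = 173,
  det = 6·(9·8 - (0)²) - (1)·((1)·8 - (0)·(0)) + (0)·((1)·(0) - 9·(0)) = 6·(72) - (1)·(8) + (0)·(0) = 424.
  So p(λ) = λ³ - 23λ² + 173λ - 424.
Step 2 — look for an integer root (rational root theorem: any rational root is an integer divisor of 424). Testing λ = 8:
  p(8) = 512 - 1472 + 1384 - 424 = 0  ✓
  Dividing out (λ - 8): p(λ) = (λ - 8)(λ² - 15λ + 53).
Step 3 — remaining eigenvalues from the quadratic λ² - 15λ + 53 = 0:
  Δ = 15² - 4·53 = 225 - 212 = 13,  λ = (15 ± √13)/2 = (15 ± 3.6056)/2 ≈ 9.3028 or 5.6972.
  Sorted: λ_1 = 9.3028,  λ_2 = 8,  λ_3 = 5.6972  (check: sum = 23 = tr ✓).

Step 4 — unit eigenvector for λ_1 ≈ 9.3028: v spans the null space of (Sigma - λ_1 I), whose rows are
  r_1 = (-3.3028, 1, 0),  r_2 = (1, -0.3028, 0),  r_3 = (0, 0, -1.3028).
  v is orthogonal to every row, so take v ∝ r_1 × r_3 = ((1)·(-1.3028) - (0)·(0), (0)·(0) - (-3.3028)·(-1.3028), (-3.3028)·(0) - (1)·(0)) ≈ (-1.3028, -4.3028, 0).
  Rescale (multiply by -1 so the first nonzero entry is positive): u = (1.3028, 4.3028, 0).
  ||u|| = √((1.3028)² + (4.3028)² + (0)²) = √(20.2111) ≈ 4.4957,  v_1 = u/||u|| ≈ (0.2898, 0.9571, 0) (||v_1|| = 1).

λ_1 = 9.3028,  λ_2 = 8,  λ_3 = 5.6972;  v_1 ≈ (0.2898, 0.9571, 0)
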